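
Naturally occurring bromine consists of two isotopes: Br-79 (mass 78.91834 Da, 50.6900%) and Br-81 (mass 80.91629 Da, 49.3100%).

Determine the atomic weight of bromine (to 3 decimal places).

Weight each isotope mass by its fractional abundance: 0.506900 × 78.91834 + 0.493100 × 80.91629
= 40.003707 + 39.899823 = 79.903530 Da

79.904 Da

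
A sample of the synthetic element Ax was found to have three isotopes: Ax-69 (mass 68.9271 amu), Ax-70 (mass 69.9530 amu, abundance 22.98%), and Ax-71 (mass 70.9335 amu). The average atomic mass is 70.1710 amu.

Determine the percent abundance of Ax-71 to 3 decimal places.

Let x and y be the fractions of Ax-69 and Ax-71. Then x + y = 1 − 0.2298 = 0.7702 and 68.9271x + 70.9335y = 70.1710 − 0.2298×69.9530 = 54.0958006.
Substituting: 68.9271x + 70.9335(0.7702 − x) = 54.0958006
(68.9271 − 70.9335)x = -0.5371811  ⇒  x = 0.26773, y = 0.50247
Ax-69: 26.773%, Ax-71: 50.247%.

50.247%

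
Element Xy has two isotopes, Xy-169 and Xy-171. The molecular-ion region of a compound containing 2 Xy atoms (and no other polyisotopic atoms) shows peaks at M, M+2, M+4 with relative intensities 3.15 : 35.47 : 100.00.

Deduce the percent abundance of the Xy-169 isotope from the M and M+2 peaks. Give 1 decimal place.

15.1%

Let p = fractional abundance of Xy-169. I(M+2)/I(M) = [C(2,1)·p^1·(1−p)] / p^2 = 2·(1−p)/p = 35.47/3.15 = 11.2603
(1−p)/p = 11.2603/2 = 5.6302  ⇒  p = 1/(1 + 5.6302) = 0.1508
Xy-169: 15.1%, Xy-171: 84.9%.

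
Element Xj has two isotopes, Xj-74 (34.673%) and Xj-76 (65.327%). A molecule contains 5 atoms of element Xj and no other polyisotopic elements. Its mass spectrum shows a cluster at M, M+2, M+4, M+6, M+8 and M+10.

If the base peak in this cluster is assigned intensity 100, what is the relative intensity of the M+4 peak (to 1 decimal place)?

53.1

Binomial terms of (0.34673 + 0.65327)^5: M 0.0050, M+2 0.0472, M+4 0.1779, M+6 0.3352, M+8 0.3157, M+10 0.1190 → M+6 is the base peak.
P(M+6) = C(5,3) × 0.34673^2 × 0.65327^3 = 10 × 0.12022169 × 0.27879061 = 0.335167 (base)
P(M+4) = C(5,2) × 0.34673^3 × 0.65327^2 = 10 × 0.04168447 × 0.42676169 = 0.177893
Relative intensity = 0.177893 / 0.335167 × 100 = 53.1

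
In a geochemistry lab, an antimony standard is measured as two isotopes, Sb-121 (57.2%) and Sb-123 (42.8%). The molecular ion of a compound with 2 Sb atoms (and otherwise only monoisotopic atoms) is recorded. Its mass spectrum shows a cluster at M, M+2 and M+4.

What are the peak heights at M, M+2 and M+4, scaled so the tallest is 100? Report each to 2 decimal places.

66.82 : 100.00 : 37.41

The 2 Sb atoms are independent, so intensities follow the terms of (0.572 + 0.428)^2.
P(M) = 0.572^2 = 0.327184
P(M+2) = 2 × 0.572^1 × 0.428^1 = 0.489632
P(M+4) = 0.428^2 = 0.183184
The M+2 peak is largest (0.489632); scaling to 100 gives 66.82 : 100.00 : 37.41.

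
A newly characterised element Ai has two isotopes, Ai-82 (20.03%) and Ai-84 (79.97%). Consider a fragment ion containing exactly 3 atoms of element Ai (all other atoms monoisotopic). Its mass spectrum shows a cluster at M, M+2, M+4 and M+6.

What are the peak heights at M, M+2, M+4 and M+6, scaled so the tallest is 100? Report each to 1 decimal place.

Each Ai atom is independently Ai-82 (p = 0.2003) or Ai-84 (q = 0.7997); the cluster is the binomial expansion (p + q)^3.
P(M) = 0.2003^3 = 0.008036
P(M+2) = 3 × 0.2003^2 × 0.7997^1 = 0.096252
P(M+4) = 3 × 0.2003^1 × 0.7997^2 = 0.384288
P(M+6) = 0.7997^3 = 0.511424
The M+6 peak is largest (0.511424); scaling to 100 gives 1.6 : 18.8 : 75.1 : 100.0.

1.6 : 18.8 : 75.1 : 100.0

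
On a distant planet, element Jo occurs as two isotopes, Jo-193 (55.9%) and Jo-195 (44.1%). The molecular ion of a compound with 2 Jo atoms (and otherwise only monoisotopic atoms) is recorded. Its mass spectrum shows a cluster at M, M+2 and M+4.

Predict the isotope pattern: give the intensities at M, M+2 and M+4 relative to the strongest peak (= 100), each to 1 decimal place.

63.4 : 100.0 : 39.4

Expanding (0.559 + 0.441)^2:
P(M) = 0.559^2 = 0.312481
P(M+2) = 2 × 0.559^1 × 0.441^1 = 0.493038
P(M+4) = 0.441^2 = 0.194481
The M+2 peak is largest (0.493038); scaling to 100 gives 63.4 : 100.0 : 39.4.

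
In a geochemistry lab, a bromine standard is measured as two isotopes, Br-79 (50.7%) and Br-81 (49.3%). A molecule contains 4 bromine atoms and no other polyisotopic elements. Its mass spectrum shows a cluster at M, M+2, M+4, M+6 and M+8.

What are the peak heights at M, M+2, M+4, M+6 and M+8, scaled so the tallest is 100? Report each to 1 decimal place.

Each Br atom is independently Br-79 (p = 0.507) or Br-81 (q = 0.493); the cluster is the binomial expansion (p + q)^4.
P(M) = 0.507^4 = 0.066074
P(M+2) = 4 × 0.507^3 × 0.493^1 = 0.256999
P(M+4) = 6 × 0.507^2 × 0.493^2 = 0.374853
P(M+6) = 4 × 0.507^1 × 0.493^3 = 0.243001
P(M+8) = 0.493^4 = 0.059073
The M+4 peak is largest (0.374853); scaling to 100 gives 17.6 : 68.6 : 100.0 : 64.8 : 15.8.

17.6 : 68.6 : 100.0 : 64.8 : 15.8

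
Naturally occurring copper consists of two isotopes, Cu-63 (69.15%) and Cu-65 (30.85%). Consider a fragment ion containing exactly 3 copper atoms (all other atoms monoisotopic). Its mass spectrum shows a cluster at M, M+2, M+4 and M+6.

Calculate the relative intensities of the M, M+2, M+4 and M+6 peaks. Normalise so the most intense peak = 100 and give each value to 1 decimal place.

74.7 : 100.0 : 44.6 : 6.6

The 3 Cu atoms are independent, so intensities follow the terms of (0.6915 + 0.3085)^3.
P(M) = 0.6915^3 = 0.330656
P(M+2) = 3 × 0.6915^2 × 0.3085^1 = 0.442548
P(M+4) = 3 × 0.6915^1 × 0.3085^2 = 0.197435
P(M+6) = 0.3085^3 = 0.029361
The M+2 peak is largest (0.442548); scaling to 100 gives 74.7 : 100.0 : 44.6 : 6.6.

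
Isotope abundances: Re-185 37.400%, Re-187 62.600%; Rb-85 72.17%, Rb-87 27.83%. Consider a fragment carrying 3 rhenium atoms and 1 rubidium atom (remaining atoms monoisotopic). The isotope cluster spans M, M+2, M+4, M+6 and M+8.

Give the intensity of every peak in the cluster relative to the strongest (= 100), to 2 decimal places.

Rhenium pattern (n=3): 0.05231362 : 0.26268713 : 0.43968487 : 0.24531438
Rubidium pattern (n=1): 0.7217 : 0.2783
Convolve the two distributions (both contribute in 2-u steps):
  M: 0.05231362×0.7217 = 0.037755
  M+2: 0.05231362×0.2783 + 0.26268713×0.7217 = 0.204140
  M+4: 0.26268713×0.2783 + 0.43968487×0.7217 = 0.390426
  M+6: 0.43968487×0.2783 + 0.24531438×0.7217 = 0.299408
  M+8: 0.24531438×0.2783 = 0.068271
Scale to base peak (0.390426) = 100: 9.67 : 52.29 : 100.00 : 76.69 : 17.49

9.67 : 52.29 : 100.00 : 76.69 : 17.49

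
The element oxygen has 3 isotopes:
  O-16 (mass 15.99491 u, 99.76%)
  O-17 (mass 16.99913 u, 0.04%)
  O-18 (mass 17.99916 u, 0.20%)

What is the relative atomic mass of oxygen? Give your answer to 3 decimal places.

15.999 u

Weight each isotope mass by its fractional abundance: 0.9976 × 15.99491 + 0.0004 × 16.99913 + 0.0020 × 17.99916
= 15.956522 + 0.006800 + 0.035998 = 15.999320 u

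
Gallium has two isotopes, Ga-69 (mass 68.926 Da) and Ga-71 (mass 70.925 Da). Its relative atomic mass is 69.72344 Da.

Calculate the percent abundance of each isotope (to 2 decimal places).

With x = fraction of Ga-69 (so Ga-71 is 1 − x):
68.926·x + 70.925·(1 − x) = 69.72344
(68.926 − 70.925)·x = 69.72344 − 70.925
x = -1.20156 / -1.999 = 0.60108 → 60.11% Ga-69, 39.89% Ga-71.

Ga-69: 60.11%, Ga-71: 39.89%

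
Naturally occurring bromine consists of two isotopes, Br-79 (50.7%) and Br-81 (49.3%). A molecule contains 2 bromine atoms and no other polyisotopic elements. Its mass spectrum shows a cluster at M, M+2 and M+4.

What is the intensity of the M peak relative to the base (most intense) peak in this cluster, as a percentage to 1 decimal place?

51.4%

Binomial terms of (0.507 + 0.493)^2: M 0.2570, M+2 0.4999, M+4 0.2430 → M+2 is the base peak.
P(M+2) = C(2,1) × 0.507^1 × 0.493^1 = 2 × 0.5070 × 0.4930 = 0.499902 (base)
P(M) = C(2,0) × 0.507^2 × 0.493^0 = 1 × 0.257049 × 1.0000 = 0.257049
Relative intensity = 0.257049 / 0.499902 × 100 = 51.4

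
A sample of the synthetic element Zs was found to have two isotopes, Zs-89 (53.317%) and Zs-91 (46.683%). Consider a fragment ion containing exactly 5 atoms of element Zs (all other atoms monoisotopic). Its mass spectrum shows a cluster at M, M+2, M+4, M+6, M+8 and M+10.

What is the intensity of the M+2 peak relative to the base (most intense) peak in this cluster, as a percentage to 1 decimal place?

Binomial terms of (0.53317 + 0.46683)^5: M 0.0431, M+2 0.1886, M+4 0.3303, M+6 0.2892, M+8 0.1266, M+10 0.0222 → M+4 is the base peak.
P(M+4) = C(5,2) × 0.53317^3 × 0.46683^2 = 10 × 0.15156437 × 0.21793025 = 0.330305 (base)
P(M+2) = C(5,1) × 0.53317^4 × 0.46683^1 = 5 × 0.08080957 × 0.46683 = 0.188622
Relative intensity = 0.188622 / 0.330305 × 100 = 57.1

57.1%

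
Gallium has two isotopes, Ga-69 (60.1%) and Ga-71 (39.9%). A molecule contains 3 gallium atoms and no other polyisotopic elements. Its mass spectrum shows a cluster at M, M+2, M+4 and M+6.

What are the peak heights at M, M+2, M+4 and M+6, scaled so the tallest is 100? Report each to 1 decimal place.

Each Ga atom is independently Ga-69 (p = 0.601) or Ga-71 (q = 0.399); the cluster is the binomial expansion (p + q)^3.
P(M) = 0.601^3 = 0.217082
P(M+2) = 3 × 0.601^2 × 0.399^1 = 0.432358
P(M+4) = 3 × 0.601^1 × 0.399^2 = 0.287039
P(M+6) = 0.399^3 = 0.063521
The M+2 peak is largest (0.432358); scaling to 100 gives 50.2 : 100.0 : 66.4 : 14.7.

50.2 : 100.0 : 66.4 : 14.7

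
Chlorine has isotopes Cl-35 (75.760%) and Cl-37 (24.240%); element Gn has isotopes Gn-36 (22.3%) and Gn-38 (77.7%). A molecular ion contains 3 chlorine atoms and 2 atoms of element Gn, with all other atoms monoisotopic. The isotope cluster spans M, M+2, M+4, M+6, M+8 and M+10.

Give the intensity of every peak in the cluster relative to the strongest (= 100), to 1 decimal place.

5.2 : 41.4 : 100.0 : 72.3 : 20.7 : 2.1

Chlorine pattern (n=3): 0.4348304 : 0.41738208 : 0.13354464 : 0.01424288
Element Gn pattern (n=2): 0.049729 : 0.346542 : 0.603729
Convolve the two distributions (both contribute in 2-u steps):
  M: 0.4348304×0.049729 = 0.021624
  M+2: 0.4348304×0.346542 + 0.41738208×0.049729 = 0.171443
  M+4: 0.4348304×0.603729 + 0.41738208×0.346542 + 0.13354464×0.049729 = 0.413801
  M+6: 0.41738208×0.603729 + 0.13354464×0.346542 + 0.01424288×0.049729 = 0.298973
  M+8: 0.13354464×0.603729 + 0.01424288×0.346542 = 0.085561
  M+10: 0.01424288×0.603729 = 0.008599
Scale to base peak (0.413801) = 100: 5.2 : 41.4 : 100.0 : 72.3 : 20.7 : 2.1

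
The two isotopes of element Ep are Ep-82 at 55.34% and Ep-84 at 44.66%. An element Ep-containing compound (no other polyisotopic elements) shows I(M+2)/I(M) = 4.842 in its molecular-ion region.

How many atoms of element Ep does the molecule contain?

The M+2/M ratio from n Ep atoms is n · q/p = n · 0.4466/0.5534.
n = 4.842 × 0.5534/0.4466 = 6.00 ≈ 6

6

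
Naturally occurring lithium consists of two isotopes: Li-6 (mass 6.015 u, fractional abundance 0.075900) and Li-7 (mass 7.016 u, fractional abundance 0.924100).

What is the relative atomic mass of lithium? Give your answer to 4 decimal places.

Average mass = Σ (abundance × isotope mass) = 0.075900 × 6.015 + 0.924100 × 7.016
= 0.45654 + 6.48349 = 6.94003 u

6.9400 u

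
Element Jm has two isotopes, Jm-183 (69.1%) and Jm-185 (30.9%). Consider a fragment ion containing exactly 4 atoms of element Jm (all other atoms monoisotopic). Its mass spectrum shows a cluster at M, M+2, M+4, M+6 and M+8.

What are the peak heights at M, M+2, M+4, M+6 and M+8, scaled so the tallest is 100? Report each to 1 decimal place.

Each Jm atom is independently Jm-183 (p = 0.691) or Jm-185 (q = 0.309); the cluster is the binomial expansion (p + q)^4.
P(M) = 0.691^4 = 0.227988
P(M+2) = 4 × 0.691^3 × 0.309^1 = 0.407805
P(M+4) = 6 × 0.691^2 × 0.309^2 = 0.273542
P(M+6) = 4 × 0.691^1 × 0.309^3 = 0.081548
P(M+8) = 0.309^4 = 0.009117
The M+2 peak is largest (0.407805); scaling to 100 gives 55.9 : 100.0 : 67.1 : 20.0 : 2.2.

55.9 : 100.0 : 67.1 : 20.0 : 2.2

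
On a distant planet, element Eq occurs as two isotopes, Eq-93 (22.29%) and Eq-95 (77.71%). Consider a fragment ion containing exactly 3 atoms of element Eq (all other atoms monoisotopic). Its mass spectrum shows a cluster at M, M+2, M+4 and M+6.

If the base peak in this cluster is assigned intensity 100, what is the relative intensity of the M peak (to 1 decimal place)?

2.4

(0.2229 + 0.7771)^3 gives M 0.0111, M+2 0.1158, M+4 0.4038, M+6 0.4693; the largest is M+6.
P(M+6) = C(3,3) × 0.2229^0 × 0.7771^3 = 1 × 1.0000 × 0.46927858 = 0.469279 (base)
P(M) = C(3,0) × 0.2229^3 × 0.7771^0 = 1 × 0.01107465 × 1.0000 = 0.011075
Relative intensity = 0.011075 / 0.469279 × 100 = 2.4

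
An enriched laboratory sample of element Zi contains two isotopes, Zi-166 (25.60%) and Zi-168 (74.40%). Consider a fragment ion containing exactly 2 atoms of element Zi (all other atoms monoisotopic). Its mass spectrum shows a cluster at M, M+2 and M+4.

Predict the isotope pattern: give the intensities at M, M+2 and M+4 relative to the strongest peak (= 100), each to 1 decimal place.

Expanding (0.2560 + 0.7440)^2:
P(M) = 0.2560^2 = 0.065536
P(M+2) = 2 × 0.2560^1 × 0.7440^1 = 0.380928
P(M+4) = 0.7440^2 = 0.553536
The M+4 peak is largest (0.553536); scaling to 100 gives 11.8 : 68.8 : 100.0.

11.8 : 68.8 : 100.0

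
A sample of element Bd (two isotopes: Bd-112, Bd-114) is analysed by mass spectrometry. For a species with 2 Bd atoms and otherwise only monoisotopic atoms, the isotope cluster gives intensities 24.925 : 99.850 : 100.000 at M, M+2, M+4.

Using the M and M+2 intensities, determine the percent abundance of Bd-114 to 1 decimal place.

66.7%

Let p = fractional abundance of Bd-112. I(M+2)/I(M) = [C(2,1)·p^1·(1−p)] / p^2 = 2·(1−p)/p = 99.850/24.925 = 4.0060
(1−p)/p = 4.0060/2 = 2.0030  ⇒  p = 1/(1 + 2.0030) = 0.3330
Bd-112: 33.3%, Bd-114: 66.7%.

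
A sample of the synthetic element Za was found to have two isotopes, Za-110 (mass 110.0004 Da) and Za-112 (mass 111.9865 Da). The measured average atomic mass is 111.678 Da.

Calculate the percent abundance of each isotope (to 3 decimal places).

Za-110: 15.533%, Za-112: 84.467%

With x = fraction of Za-110 (so Za-112 is 1 − x):
110.0004·x + 111.9865·(1 − x) = 111.678
(110.0004 − 111.9865)·x = 111.678 − 111.9865
x = -0.3085 / -1.9861 = 0.15533 → 15.533% Za-110, 84.467% Za-112.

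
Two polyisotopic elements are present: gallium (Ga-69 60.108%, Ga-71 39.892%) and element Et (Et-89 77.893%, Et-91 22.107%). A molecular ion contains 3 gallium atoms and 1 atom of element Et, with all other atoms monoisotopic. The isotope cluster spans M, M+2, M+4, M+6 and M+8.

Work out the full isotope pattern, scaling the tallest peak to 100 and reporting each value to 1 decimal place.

44.0 : 100.0 : 82.9 : 29.3 : 3.6

Gallium pattern (n=3): 0.2171685 : 0.432386 : 0.2869625 : 0.063483
Element Et pattern (n=1): 0.77893 : 0.22107
Convolve the two distributions (both contribute in 2-u steps):
  M: 0.2171685×0.77893 = 0.169159
  M+2: 0.2171685×0.22107 + 0.432386×0.77893 = 0.384808
  M+4: 0.432386×0.22107 + 0.2869625×0.77893 = 0.319111
  M+6: 0.2869625×0.22107 + 0.063483×0.77893 = 0.112888
  M+8: 0.063483×0.22107 = 0.014034
Scale to base peak (0.384808) = 100: 44.0 : 100.0 : 82.9 : 29.3 : 3.6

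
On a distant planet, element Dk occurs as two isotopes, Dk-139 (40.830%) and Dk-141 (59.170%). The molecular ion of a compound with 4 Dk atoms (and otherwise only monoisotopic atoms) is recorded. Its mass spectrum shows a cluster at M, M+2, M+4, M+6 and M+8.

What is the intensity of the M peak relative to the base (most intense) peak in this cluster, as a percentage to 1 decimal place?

(0.40830 + 0.59170)^4 gives M 0.0278, M+2 0.1611, M+4 0.3502, M+6 0.3383, M+8 0.1226; the largest is M+4.
P(M+4) = C(4,2) × 0.40830^2 × 0.59170^2 = 6 × 0.16670889 × 0.35010889 = 0.350198 (base)
P(M) = C(4,0) × 0.40830^4 × 0.59170^0 = 1 × 0.02779185 × 1.0000 = 0.027792
Relative intensity = 0.027792 / 0.350198 × 100 = 7.9

7.9%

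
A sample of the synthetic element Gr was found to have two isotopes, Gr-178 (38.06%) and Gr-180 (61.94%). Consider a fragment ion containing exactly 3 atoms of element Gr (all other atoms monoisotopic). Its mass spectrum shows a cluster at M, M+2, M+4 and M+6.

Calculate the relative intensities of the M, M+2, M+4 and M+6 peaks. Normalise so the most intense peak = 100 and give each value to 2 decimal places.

12.59 : 61.45 : 100.00 : 54.25

Each Gr atom is independently Gr-178 (p = 0.3806) or Gr-180 (q = 0.6194); the cluster is the binomial expansion (p + q)^3.
P(M) = 0.3806^3 = 0.055132
P(M+2) = 3 × 0.3806^2 × 0.6194^1 = 0.269172
P(M+4) = 3 × 0.3806^1 × 0.6194^2 = 0.438059
P(M+6) = 0.6194^3 = 0.237637
The M+4 peak is largest (0.438059); scaling to 100 gives 12.59 : 61.45 : 100.00 : 54.25.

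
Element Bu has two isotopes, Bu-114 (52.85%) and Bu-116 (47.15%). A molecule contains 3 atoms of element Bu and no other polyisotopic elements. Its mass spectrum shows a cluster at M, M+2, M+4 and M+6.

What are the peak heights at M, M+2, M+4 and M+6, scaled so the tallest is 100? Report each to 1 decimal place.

Each Bu atom is independently Bu-114 (p = 0.5285) or Bu-116 (q = 0.4715); the cluster is the binomial expansion (p + q)^3.
P(M) = 0.5285^3 = 0.147617
P(M+2) = 3 × 0.5285^2 × 0.4715^1 = 0.395087
P(M+4) = 3 × 0.5285^1 × 0.4715^2 = 0.352476
P(M+6) = 0.4715^3 = 0.104820
The M+2 peak is largest (0.395087); scaling to 100 gives 37.4 : 100.0 : 89.2 : 26.5.

37.4 : 100.0 : 89.2 : 26.5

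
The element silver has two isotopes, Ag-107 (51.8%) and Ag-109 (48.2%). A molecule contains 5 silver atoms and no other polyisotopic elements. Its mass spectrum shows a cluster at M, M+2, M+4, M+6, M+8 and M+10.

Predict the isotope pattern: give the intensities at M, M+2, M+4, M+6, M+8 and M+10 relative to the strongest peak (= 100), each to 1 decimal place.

The 5 Ag atoms are independent, so intensities follow the terms of (0.518 + 0.482)^5.
P(M) = 0.518^5 = 0.037295
P(M+2) = 5 × 0.518^4 × 0.482^1 = 0.173515
P(M+4) = 10 × 0.518^3 × 0.482^2 = 0.322911
P(M+6) = 10 × 0.518^2 × 0.482^3 = 0.300470
P(M+8) = 5 × 0.518^1 × 0.482^4 = 0.139794
P(M+10) = 0.482^5 = 0.026016
The M+4 peak is largest (0.322911); scaling to 100 gives 11.5 : 53.7 : 100.0 : 93.1 : 43.3 : 8.1.

11.5 : 53.7 : 100.0 : 93.1 : 43.3 : 8.1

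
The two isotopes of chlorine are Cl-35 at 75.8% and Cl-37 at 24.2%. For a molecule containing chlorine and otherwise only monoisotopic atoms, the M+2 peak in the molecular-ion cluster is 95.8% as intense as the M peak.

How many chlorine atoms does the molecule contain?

3

For n independent Cl atoms, I(M+2)/I(M) = n · (abundance Cl-37) / (abundance Cl-35) = n · 0.242/0.758.
n = 0.958 × 0.758/0.242 = 3.00 ≈ 3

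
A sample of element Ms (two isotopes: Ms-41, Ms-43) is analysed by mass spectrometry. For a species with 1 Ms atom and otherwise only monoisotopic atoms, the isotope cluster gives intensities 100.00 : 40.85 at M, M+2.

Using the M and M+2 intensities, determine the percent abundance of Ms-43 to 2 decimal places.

29.00%

If p is the fraction of Ms that is Ms-41, then I(M+2)/I(M) = [C(1,1)·p^0·(1−p)] / p^1 = 1·(1−p)/p = 40.85/100.00 = 0.4085
(1−p)/p = 0.4085/1 = 0.4085  ⇒  p = 1/(1 + 0.4085) = 0.7100
Ms-41: 71.00%, Ms-43: 29.00%.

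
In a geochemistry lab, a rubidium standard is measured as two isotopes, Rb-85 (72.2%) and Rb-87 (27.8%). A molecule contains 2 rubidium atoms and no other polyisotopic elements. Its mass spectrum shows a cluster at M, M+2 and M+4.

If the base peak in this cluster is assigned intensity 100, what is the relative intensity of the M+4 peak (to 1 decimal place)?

Term probabilities: M 0.5213, M+2 0.4014, M+4 0.0773. Base peak = M.
P(M) = C(2,0) × 0.722^2 × 0.278^0 = 1 × 0.521284 × 1.0000 = 0.521284 (base)
P(M+4) = C(2,2) × 0.722^0 × 0.278^2 = 1 × 1.0000 × 0.077284 = 0.077284
Relative intensity = 0.077284 / 0.521284 × 100 = 14.8

14.8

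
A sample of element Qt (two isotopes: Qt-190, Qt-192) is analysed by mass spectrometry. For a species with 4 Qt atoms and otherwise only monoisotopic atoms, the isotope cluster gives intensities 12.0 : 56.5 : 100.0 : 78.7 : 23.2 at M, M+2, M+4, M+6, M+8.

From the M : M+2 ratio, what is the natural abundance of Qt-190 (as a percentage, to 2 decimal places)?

45.93%

Let p = fractional abundance of Qt-190. I(M+2)/I(M) = [C(4,1)·p^3·(1−p)] / p^4 = 4·(1−p)/p = 56.5/12.0 = 4.7083
(1−p)/p = 4.7083/4 = 1.1771  ⇒  p = 1/(1 + 1.1771) = 0.4593
Qt-190: 45.93%, Qt-192: 54.07%.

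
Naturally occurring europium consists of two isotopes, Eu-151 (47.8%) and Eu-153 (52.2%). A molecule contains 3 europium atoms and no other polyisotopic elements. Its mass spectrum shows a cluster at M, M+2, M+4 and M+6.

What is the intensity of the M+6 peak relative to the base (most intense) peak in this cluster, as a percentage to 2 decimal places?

Term probabilities: M 0.1092, M+2 0.3578, M+4 0.3907, M+6 0.1422. Base peak = M+4.
P(M+4) = C(3,2) × 0.478^1 × 0.522^2 = 3 × 0.4780 × 0.272484 = 0.390742 (base)
P(M+6) = C(3,3) × 0.478^0 × 0.522^3 = 1 × 1.0000 × 0.14223665 = 0.142237
Relative intensity = 0.142237 / 0.390742 × 100 = 36.40

36.40%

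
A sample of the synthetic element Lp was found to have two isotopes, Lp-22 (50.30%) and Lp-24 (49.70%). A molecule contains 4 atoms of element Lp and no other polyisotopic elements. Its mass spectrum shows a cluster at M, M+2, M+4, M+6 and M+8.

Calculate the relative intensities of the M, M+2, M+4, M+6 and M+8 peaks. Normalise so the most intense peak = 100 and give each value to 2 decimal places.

Each Lp atom is independently Lp-22 (p = 0.5030) or Lp-24 (q = 0.4970); the cluster is the binomial expansion (p + q)^4.
P(M) = 0.5030^4 = 0.064014
P(M+2) = 4 × 0.5030^3 × 0.4970^1 = 0.253000
P(M+4) = 6 × 0.5030^2 × 0.4970^2 = 0.374973
P(M+6) = 4 × 0.5030^1 × 0.4970^3 = 0.247000
P(M+8) = 0.4970^4 = 0.061013
The M+4 peak is largest (0.374973); scaling to 100 gives 17.07 : 67.47 : 100.00 : 65.87 : 16.27.

17.07 : 67.47 : 100.00 : 65.87 : 16.27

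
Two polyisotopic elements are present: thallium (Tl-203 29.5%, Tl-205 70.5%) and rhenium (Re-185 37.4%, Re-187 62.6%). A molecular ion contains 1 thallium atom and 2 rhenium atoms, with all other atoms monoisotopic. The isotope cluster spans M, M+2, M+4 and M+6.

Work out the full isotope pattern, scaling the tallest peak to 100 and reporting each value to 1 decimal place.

9.3 : 53.1 : 100.0 : 62.0

Thallium pattern (n=1): 0.2950 : 0.7050
Rhenium pattern (n=2): 0.139876 : 0.468248 : 0.391876
Convolve the two distributions (both contribute in 2-u steps):
  M: 0.2950×0.139876 = 0.041263
  M+2: 0.2950×0.468248 + 0.7050×0.139876 = 0.236746
  M+4: 0.2950×0.391876 + 0.7050×0.468248 = 0.445718
  M+6: 0.7050×0.391876 = 0.276273
Scale to base peak (0.445718) = 100: 9.3 : 53.1 : 100.0 : 62.0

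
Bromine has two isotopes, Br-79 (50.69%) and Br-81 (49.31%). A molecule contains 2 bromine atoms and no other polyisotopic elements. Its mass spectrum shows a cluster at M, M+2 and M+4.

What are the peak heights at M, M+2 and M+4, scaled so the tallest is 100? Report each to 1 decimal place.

51.4 : 100.0 : 48.6

The 2 Br atoms are independent, so intensities follow the terms of (0.5069 + 0.4931)^2.
P(M) = 0.5069^2 = 0.256948
P(M+2) = 2 × 0.5069^1 × 0.4931^1 = 0.499905
P(M+4) = 0.4931^2 = 0.243148
The M+2 peak is largest (0.499905); scaling to 100 gives 51.4 : 100.0 : 48.6.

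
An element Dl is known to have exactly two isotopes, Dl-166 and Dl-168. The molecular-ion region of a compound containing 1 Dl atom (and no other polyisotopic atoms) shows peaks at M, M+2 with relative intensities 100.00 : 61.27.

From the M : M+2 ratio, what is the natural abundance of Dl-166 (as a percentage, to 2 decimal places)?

If p is the fraction of Dl that is Dl-166, then I(M+2)/I(M) = [C(1,1)·p^0·(1−p)] / p^1 = 1·(1−p)/p = 61.27/100.00 = 0.6127
(1−p)/p = 0.6127/1 = 0.6127  ⇒  p = 1/(1 + 0.6127) = 0.6201
Dl-166: 62.01%, Dl-168: 37.99%.

62.01%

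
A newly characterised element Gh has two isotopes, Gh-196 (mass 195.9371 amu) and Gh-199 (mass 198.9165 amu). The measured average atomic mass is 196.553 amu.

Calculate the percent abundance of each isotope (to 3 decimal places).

With x = fraction of Gh-196 (so Gh-199 is 1 − x):
195.9371·x + 198.9165·(1 − x) = 196.553
(195.9371 − 198.9165)·x = 196.553 − 198.9165
x = -2.3635 / -2.9794 = 0.79328 → 79.328% Gh-196, 20.672% Gh-199.

Gh-196: 79.328%, Gh-199: 20.672%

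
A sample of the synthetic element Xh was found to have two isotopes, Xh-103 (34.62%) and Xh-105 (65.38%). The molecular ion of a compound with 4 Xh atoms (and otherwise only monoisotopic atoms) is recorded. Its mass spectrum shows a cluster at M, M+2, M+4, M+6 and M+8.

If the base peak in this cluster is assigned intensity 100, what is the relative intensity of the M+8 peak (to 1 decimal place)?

Term probabilities: M 0.0144, M+2 0.1085, M+4 0.3074, M+6 0.3870, M+8 0.1827. Base peak = M+6.
P(M+6) = C(4,3) × 0.3462^1 × 0.6538^3 = 4 × 0.3462 × 0.27946971 = 0.387010 (base)
P(M+8) = C(4,4) × 0.3462^0 × 0.6538^4 = 1 × 1.0000 × 0.1827173 = 0.182717
Relative intensity = 0.182717 / 0.387010 × 100 = 47.2

47.2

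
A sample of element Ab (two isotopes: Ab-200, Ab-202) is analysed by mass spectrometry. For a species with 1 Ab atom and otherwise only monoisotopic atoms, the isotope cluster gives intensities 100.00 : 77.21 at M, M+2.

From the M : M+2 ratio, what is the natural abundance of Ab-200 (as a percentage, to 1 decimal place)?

If p is the fraction of Ab that is Ab-200, then I(M+2)/I(M) = [C(1,1)·p^0·(1−p)] / p^1 = 1·(1−p)/p = 77.21/100.00 = 0.7721
(1−p)/p = 0.7721/1 = 0.7721  ⇒  p = 1/(1 + 0.7721) = 0.5643
Ab-200: 56.4%, Ab-202: 43.6%.

56.4%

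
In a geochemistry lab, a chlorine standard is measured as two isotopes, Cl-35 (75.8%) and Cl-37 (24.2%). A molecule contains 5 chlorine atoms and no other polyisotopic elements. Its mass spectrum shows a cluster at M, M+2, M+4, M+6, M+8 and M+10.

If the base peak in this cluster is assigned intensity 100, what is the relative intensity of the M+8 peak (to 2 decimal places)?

3.25

(0.758 + 0.242)^5 gives M 0.2502, M+2 0.3994, M+4 0.2551, M+6 0.0814, M+8 0.0130, M+10 0.0008; the largest is M+2.
P(M+2) = C(5,1) × 0.758^4 × 0.242^1 = 5 × 0.33012379 × 0.2420 = 0.399450 (base)
P(M+8) = C(5,4) × 0.758^1 × 0.242^4 = 5 × 0.7580 × 0.00342974 = 0.012999
Relative intensity = 0.012999 / 0.399450 × 100 = 3.25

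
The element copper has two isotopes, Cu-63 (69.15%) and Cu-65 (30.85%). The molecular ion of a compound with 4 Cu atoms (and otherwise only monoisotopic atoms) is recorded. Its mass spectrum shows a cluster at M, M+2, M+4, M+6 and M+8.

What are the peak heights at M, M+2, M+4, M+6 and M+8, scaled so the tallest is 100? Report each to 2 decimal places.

Each Cu atom is independently Cu-63 (p = 0.6915) or Cu-65 (q = 0.3085); the cluster is the binomial expansion (p + q)^4.
P(M) = 0.6915^4 = 0.228649
P(M+2) = 4 × 0.6915^3 × 0.3085^1 = 0.408030
P(M+4) = 6 × 0.6915^2 × 0.3085^2 = 0.273052
P(M+6) = 4 × 0.6915^1 × 0.3085^3 = 0.081212
P(M+8) = 0.3085^4 = 0.009058
The M+2 peak is largest (0.408030); scaling to 100 gives 56.04 : 100.00 : 66.92 : 19.90 : 2.22.

56.04 : 100.00 : 66.92 : 19.90 : 2.22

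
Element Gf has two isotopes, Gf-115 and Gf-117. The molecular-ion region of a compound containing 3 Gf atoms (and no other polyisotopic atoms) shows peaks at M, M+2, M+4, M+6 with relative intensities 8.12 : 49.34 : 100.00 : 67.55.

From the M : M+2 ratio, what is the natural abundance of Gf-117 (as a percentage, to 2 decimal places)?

66.95%

If p is the fraction of Gf that is Gf-115, then I(M+2)/I(M) = [C(3,1)·p^2·(1−p)] / p^3 = 3·(1−p)/p = 49.34/8.12 = 6.0764
(1−p)/p = 6.0764/3 = 2.0255  ⇒  p = 1/(1 + 2.0255) = 0.3305
Gf-115: 33.05%, Gf-117: 66.95%.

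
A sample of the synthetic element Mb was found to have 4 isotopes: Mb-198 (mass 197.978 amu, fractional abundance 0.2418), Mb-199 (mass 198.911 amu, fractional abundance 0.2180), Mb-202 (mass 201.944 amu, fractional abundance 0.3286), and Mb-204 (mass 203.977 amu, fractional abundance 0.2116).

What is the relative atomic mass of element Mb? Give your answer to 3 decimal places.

200.754 amu

Ar = Σ fᵢ·mᵢ = 0.2418 × 197.978 + 0.2180 × 198.911 + 0.3286 × 201.944 + 0.2116 × 203.977
= 47.8711 + 43.3626 + 66.3588 + 43.1615 = 200.7540 amu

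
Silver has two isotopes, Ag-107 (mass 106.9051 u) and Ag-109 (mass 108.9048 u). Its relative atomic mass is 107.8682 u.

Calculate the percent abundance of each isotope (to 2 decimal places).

Let x be the fractional abundance of Ag-107; then Ag-109 has abundance 1 − x.
106.9051·x + 108.9048·(1 − x) = 107.8682
(106.9051 − 108.9048)·x = 107.8682 − 108.9048
x = -1.0366 / -1.9997 = 0.51838 → 51.84% Ag-107, 48.16% Ag-109.

Ag-107: 51.84%, Ag-109: 48.16%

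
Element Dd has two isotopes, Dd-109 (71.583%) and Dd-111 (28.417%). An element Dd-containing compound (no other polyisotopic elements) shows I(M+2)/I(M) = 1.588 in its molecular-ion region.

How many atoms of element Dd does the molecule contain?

4

With n Dd atoms, P(M+2)/P(M) = C(n,1)·p^(n−1)q / p^n = n·q/p = n · 0.28417/0.71583.
n = 1.588 × 0.71583/0.28417 = 4.00 ≈ 4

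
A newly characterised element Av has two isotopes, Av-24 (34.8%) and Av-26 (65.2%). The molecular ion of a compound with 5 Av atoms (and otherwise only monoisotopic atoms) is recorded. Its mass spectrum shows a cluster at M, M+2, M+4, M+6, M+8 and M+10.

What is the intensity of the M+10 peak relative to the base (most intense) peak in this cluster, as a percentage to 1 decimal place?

35.1%

Term probabilities: M 0.0051, M+2 0.0478, M+4 0.1792, M+6 0.3357, M+8 0.3144, M+10 0.1178. Base peak = M+6.
P(M+6) = C(5,3) × 0.348^2 × 0.652^3 = 10 × 0.121104 × 0.27716781 = 0.335661 (base)
P(M+10) = C(5,5) × 0.348^0 × 0.652^5 = 1 × 1.0000 × 0.11782514 = 0.117825
Relative intensity = 0.117825 / 0.335661 × 100 = 35.1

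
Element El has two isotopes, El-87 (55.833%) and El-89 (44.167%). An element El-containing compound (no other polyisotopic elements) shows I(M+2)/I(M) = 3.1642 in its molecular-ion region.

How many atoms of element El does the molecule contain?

With n El atoms, P(M+2)/P(M) = C(n,1)·p^(n−1)q / p^n = n·q/p = n · 0.44167/0.55833.
n = 3.1642 × 0.55833/0.44167 = 4.00 ≈ 4

4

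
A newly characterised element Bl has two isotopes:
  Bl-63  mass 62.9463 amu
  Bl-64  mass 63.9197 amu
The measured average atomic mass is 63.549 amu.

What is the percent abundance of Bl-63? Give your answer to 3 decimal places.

38.083%

Let x be the fractional abundance of Bl-63; then Bl-64 has abundance 1 − x.
62.9463·x + 63.9197·(1 − x) = 63.549
(62.9463 − 63.9197)·x = 63.549 − 63.9197
x = -0.3707 / -0.9734 = 0.38083 → 38.083% Bl-63, 61.917% Bl-64.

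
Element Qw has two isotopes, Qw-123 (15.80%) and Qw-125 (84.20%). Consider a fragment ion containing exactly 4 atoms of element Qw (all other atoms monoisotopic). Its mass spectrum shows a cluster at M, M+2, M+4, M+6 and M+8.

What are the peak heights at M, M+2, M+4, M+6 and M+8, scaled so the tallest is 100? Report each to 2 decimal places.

Each Qw atom is independently Qw-123 (p = 0.1580) or Qw-125 (q = 0.8420); the cluster is the binomial expansion (p + q)^4.
P(M) = 0.1580^4 = 0.000623
P(M+2) = 4 × 0.1580^3 × 0.8420^1 = 0.013284
P(M+4) = 6 × 0.1580^2 × 0.8420^2 = 0.106191
P(M+6) = 4 × 0.1580^1 × 0.8420^3 = 0.377271
P(M+8) = 0.8420^4 = 0.502630
The M+8 peak is largest (0.502630); scaling to 100 gives 0.12 : 2.64 : 21.13 : 75.06 : 100.00.

0.12 : 2.64 : 21.13 : 75.06 : 100.00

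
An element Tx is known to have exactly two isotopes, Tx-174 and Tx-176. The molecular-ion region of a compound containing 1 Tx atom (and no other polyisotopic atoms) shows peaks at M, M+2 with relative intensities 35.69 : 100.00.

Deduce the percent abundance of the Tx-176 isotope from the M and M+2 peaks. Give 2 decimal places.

73.70%

Let p = fractional abundance of Tx-174. I(M+2)/I(M) = [C(1,1)·p^0·(1−p)] / p^1 = 1·(1−p)/p = 100.00/35.69 = 2.8019
(1−p)/p = 2.8019/1 = 2.8019  ⇒  p = 1/(1 + 2.8019) = 0.2630
Tx-174: 26.30%, Tx-176: 73.70%.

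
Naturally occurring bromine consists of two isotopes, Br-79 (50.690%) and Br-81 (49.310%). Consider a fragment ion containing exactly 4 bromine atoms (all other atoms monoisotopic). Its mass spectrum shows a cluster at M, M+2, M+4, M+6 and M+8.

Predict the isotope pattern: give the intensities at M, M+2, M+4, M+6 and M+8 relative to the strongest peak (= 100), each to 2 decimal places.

The 4 Br atoms are independent, so intensities follow the terms of (0.50690 + 0.49310)^4.
P(M) = 0.50690^4 = 0.066022
P(M+2) = 4 × 0.50690^3 × 0.49310^1 = 0.256899
P(M+4) = 6 × 0.50690^2 × 0.49310^2 = 0.374857
P(M+6) = 4 × 0.50690^1 × 0.49310^3 = 0.243101
P(M+8) = 0.49310^4 = 0.059121
The M+4 peak is largest (0.374857); scaling to 100 gives 17.61 : 68.53 : 100.00 : 64.85 : 15.77.

17.61 : 68.53 : 100.00 : 64.85 : 15.77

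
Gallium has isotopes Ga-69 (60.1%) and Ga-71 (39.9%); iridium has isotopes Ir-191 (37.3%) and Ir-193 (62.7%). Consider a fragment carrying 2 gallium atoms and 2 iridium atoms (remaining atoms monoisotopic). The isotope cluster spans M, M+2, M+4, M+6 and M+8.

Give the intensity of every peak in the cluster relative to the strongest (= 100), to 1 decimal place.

Gallium pattern (n=2): 0.361201 : 0.479598 : 0.159201
Iridium pattern (n=2): 0.139129 : 0.467742 : 0.393129
Convolve the two distributions (both contribute in 2-u steps):
  M: 0.361201×0.139129 = 0.050254
  M+2: 0.361201×0.467742 + 0.479598×0.139129 = 0.235675
  M+4: 0.361201×0.393129 + 0.479598×0.467742 + 0.159201×0.139129 = 0.388476
  M+6: 0.479598×0.393129 + 0.159201×0.467742 = 0.263009
  M+8: 0.159201×0.393129 = 0.062587
Scale to base peak (0.388476) = 100: 12.9 : 60.7 : 100.0 : 67.7 : 16.1

12.9 : 60.7 : 100.0 : 67.7 : 16.1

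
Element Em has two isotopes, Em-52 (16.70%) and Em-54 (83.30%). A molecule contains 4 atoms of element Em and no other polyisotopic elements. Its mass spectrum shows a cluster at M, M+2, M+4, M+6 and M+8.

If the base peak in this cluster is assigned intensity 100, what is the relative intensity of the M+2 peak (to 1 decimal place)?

Term probabilities: M 0.0008, M+2 0.0155, M+4 0.1161, M+6 0.3861, M+8 0.4815. Base peak = M+8.
P(M+8) = C(4,4) × 0.1670^0 × 0.8330^4 = 1 × 1.0000 × 0.48148194 = 0.481482 (base)
P(M+2) = C(4,1) × 0.1670^3 × 0.8330^1 = 4 × 0.00465746 × 0.8330 = 0.015519
Relative intensity = 0.015519 / 0.481482 × 100 = 3.2

3.2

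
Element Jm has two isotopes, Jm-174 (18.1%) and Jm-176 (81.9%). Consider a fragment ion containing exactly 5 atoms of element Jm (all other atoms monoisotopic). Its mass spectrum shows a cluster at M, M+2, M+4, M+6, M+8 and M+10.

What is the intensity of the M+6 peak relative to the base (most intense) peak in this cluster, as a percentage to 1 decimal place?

44.2%

(0.181 + 0.819)^5 gives M 0.0002, M+2 0.0044, M+4 0.0398, M+6 0.1800, M+8 0.4072, M+10 0.3685; the largest is M+8.
P(M+8) = C(5,4) × 0.181^1 × 0.819^4 = 5 × 0.1810 × 0.44992032 = 0.407178 (base)
P(M+6) = C(5,3) × 0.181^2 × 0.819^3 = 10 × 0.032761 × 0.54935326 = 0.179974
Relative intensity = 0.179974 / 0.407178 × 100 = 44.2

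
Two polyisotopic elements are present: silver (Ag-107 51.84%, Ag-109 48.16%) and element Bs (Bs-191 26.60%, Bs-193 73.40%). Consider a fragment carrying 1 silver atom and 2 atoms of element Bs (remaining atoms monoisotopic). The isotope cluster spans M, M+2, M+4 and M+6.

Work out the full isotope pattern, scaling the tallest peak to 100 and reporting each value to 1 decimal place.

Silver pattern (n=1): 0.5184 : 0.4816
Element Bs pattern (n=2): 0.070756 : 0.390488 : 0.538756
Convolve the two distributions (both contribute in 2-u steps):
  M: 0.5184×0.070756 = 0.036680
  M+2: 0.5184×0.390488 + 0.4816×0.070756 = 0.236505
  M+4: 0.5184×0.538756 + 0.4816×0.390488 = 0.467350
  M+6: 0.4816×0.538756 = 0.259465
Scale to base peak (0.467350) = 100: 7.8 : 50.6 : 100.0 : 55.5

7.8 : 50.6 : 100.0 : 55.5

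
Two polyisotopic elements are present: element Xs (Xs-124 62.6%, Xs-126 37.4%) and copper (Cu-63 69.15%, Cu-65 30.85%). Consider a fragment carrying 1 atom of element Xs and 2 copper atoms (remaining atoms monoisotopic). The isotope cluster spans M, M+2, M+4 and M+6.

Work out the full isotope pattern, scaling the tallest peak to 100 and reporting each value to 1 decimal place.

67.1 : 100.0 : 49.1 : 8.0

Element Xs pattern (n=1): 0.6260 : 0.3740
Copper pattern (n=2): 0.47817225 : 0.4266555 : 0.09517225
Convolve the two distributions (both contribute in 2-u steps):
  M: 0.6260×0.47817225 = 0.299336
  M+2: 0.6260×0.4266555 + 0.3740×0.47817225 = 0.445923
  M+4: 0.6260×0.09517225 + 0.3740×0.4266555 = 0.219147
  M+6: 0.3740×0.09517225 = 0.035594
Scale to base peak (0.445923) = 100: 67.1 : 100.0 : 49.1 : 8.0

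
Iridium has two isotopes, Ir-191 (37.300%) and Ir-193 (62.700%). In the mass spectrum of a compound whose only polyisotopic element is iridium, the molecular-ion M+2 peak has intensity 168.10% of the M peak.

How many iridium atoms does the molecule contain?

For n independent Ir atoms, I(M+2)/I(M) = n · (abundance Ir-193) / (abundance Ir-191) = n · 0.62700/0.37300.
n = 1.6810 × 0.37300/0.62700 = 1.00 ≈ 1

1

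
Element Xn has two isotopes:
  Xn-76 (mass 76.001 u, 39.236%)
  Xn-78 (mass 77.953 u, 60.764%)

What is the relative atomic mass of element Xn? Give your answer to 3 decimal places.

77.187 u

Weight each isotope mass by its fractional abundance: 0.39236 × 76.001 + 0.60764 × 77.953
= 29.8198 + 47.3674 = 77.1872 u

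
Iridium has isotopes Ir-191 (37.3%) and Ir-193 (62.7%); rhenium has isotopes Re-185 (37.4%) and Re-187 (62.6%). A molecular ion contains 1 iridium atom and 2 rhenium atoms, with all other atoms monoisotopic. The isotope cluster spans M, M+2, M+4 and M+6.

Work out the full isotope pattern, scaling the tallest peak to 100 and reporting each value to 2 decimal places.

11.86 : 59.66 : 100.00 : 55.87

Iridium pattern (n=1): 0.3730 : 0.6270
Rhenium pattern (n=2): 0.139876 : 0.468248 : 0.391876
Convolve the two distributions (both contribute in 2-u steps):
  M: 0.3730×0.139876 = 0.052174
  M+2: 0.3730×0.468248 + 0.6270×0.139876 = 0.262359
  M+4: 0.3730×0.391876 + 0.6270×0.468248 = 0.439761
  M+6: 0.6270×0.391876 = 0.245706
Scale to base peak (0.439761) = 100: 11.86 : 59.66 : 100.00 : 55.87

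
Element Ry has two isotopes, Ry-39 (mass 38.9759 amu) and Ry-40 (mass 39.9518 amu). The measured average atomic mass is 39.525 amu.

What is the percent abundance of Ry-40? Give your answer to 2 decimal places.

56.27%

Let x be the fractional abundance of Ry-39; then Ry-40 has abundance 1 − x.
38.9759·x + 39.9518·(1 − x) = 39.525
(38.9759 − 39.9518)·x = 39.525 − 39.9518
x = -0.4268 / -0.9759 = 0.43734 → 43.73% Ry-39, 56.27% Ry-40.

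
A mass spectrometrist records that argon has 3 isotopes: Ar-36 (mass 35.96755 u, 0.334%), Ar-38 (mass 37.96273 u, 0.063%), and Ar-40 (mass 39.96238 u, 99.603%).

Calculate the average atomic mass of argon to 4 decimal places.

39.9478 u

Weight each isotope mass by its fractional abundance: 0.00334 × 35.96755 + 0.00063 × 37.96273 + 0.99603 × 39.96238
= 0.120132 + 0.023917 + 39.803729 = 39.947778 u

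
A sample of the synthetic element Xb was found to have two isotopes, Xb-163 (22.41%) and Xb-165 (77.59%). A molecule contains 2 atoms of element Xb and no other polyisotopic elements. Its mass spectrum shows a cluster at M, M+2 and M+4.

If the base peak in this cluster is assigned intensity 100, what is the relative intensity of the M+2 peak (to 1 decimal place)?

57.8

(0.2241 + 0.7759)^2 gives M 0.0502, M+2 0.3478, M+4 0.6020; the largest is M+4.
P(M+4) = C(2,2) × 0.2241^0 × 0.7759^2 = 1 × 1.0000 × 0.60202081 = 0.602021 (base)
P(M+2) = C(2,1) × 0.2241^1 × 0.7759^1 = 2 × 0.2241 × 0.7759 = 0.347758
Relative intensity = 0.347758 / 0.602021 × 100 = 57.8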